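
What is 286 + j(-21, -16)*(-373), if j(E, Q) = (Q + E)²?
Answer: -510351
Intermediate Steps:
j(E, Q) = (E + Q)²
286 + j(-21, -16)*(-373) = 286 + (-21 - 16)²*(-373) = 286 + (-37)²*(-373) = 286 + 1369*(-373) = 286 - 510637 = -510351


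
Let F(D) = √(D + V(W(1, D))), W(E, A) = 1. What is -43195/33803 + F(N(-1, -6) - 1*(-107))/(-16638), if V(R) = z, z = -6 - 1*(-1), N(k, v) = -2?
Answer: -359508220/281207157 ≈ -1.2784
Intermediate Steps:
z = -5 (z = -6 + 1 = -5)
V(R) = -5
F(D) = √(-5 + D) (F(D) = √(D - 5) = √(-5 + D))
-43195/33803 + F(N(-1, -6) - 1*(-107))/(-16638) = -43195/33803 + √(-5 + (-2 - 1*(-107)))/(-16638) = -43195*1/33803 + √(-5 + (-2 + 107))*(-1/16638) = -43195/33803 + √(-5 + 105)*(-1/16638) = -43195/33803 + √100*(-1/16638) = -43195/33803 + 10*(-1/16638) = -43195/33803 - 5/8319 = -359508220/281207157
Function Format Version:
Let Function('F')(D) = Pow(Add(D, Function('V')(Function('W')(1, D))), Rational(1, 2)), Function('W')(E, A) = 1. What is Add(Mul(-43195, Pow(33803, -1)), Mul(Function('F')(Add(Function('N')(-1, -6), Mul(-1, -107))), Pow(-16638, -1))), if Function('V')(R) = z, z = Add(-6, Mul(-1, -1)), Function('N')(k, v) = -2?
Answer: Rational(-359508220, 281207157) ≈ -1.2784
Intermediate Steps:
z = -5 (z = Add(-6, 1) = -5)
Function('V')(R) = -5
Function('F')(D) = Pow(Add(-5, D), Rational(1, 2)) (Function('F')(D) = Pow(Add(D, -5), Rational(1, 2)) = Pow(Add(-5, D), Rational(1, 2)))
Add(Mul(-43195, Pow(33803, -1)), Mul(Function('F')(Add(Function('N')(-1, -6), Mul(-1, -107))), Pow(-16638, -1))) = Add(Mul(-43195, Pow(33803, -1)), Mul(Pow(Add(-5, Add(-2, Mul(-1, -107))), Rational(1, 2)), Pow(-16638, -1))) = Add(Mul(-43195, Rational(1, 33803)), Mul(Pow(Add(-5, Add(-2, 107)), Rational(1, 2)), Rational(-1, 16638))) = Add(Rational(-43195, 33803), Mul(Pow(Add(-5, 105), Rational(1, 2)), Rational(-1, 16638))) = Add(Rational(-43195, 33803), Mul(Pow(100, Rational(1, 2)), Rational(-1, 16638))) = Add(Rational(-43195, 33803), Mul(10, Rational(-1, 16638))) = Add(Rational(-43195, 33803), Rational(-5, 8319)) = Rational(-359508220, 281207157)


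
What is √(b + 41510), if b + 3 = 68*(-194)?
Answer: √28315 ≈ 168.27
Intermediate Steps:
b = -13195 (b = -3 + 68*(-194) = -3 - 13192 = -13195)
√(b + 41510) = √(-13195 + 41510) = √28315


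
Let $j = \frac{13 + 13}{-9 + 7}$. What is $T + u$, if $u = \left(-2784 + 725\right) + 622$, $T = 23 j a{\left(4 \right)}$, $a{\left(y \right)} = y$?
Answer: $-2633$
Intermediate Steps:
$j = -13$ ($j = \frac{26}{-2} = 26 \left(- \frac{1}{2}\right) = -13$)
$T = -1196$ ($T = 23 \left(-13\right) 4 = \left(-299\right) 4 = -1196$)
$u = -1437$ ($u = -2059 + 622 = -1437$)
$T + u = -1196 - 1437 = -2633$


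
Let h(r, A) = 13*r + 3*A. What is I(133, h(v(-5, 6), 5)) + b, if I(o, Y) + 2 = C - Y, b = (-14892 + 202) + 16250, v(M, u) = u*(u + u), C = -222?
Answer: 385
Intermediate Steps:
v(M, u) = 2*u² (v(M, u) = u*(2*u) = 2*u²)
h(r, A) = 3*A + 13*r
b = 1560 (b = -14690 + 16250 = 1560)
I(o, Y) = -224 - Y (I(o, Y) = -2 + (-222 - Y) = -224 - Y)
I(133, h(v(-5, 6), 5)) + b = (-224 - (3*5 + 13*(2*6²))) + 1560 = (-224 - (15 + 13*(2*36))) + 1560 = (-224 - (15 + 13*72)) + 1560 = (-224 - (15 + 936)) + 1560 = (-224 - 1*951) + 1560 = (-224 - 951) + 1560 = -1175 + 1560 = 385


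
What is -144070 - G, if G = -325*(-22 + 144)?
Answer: -104420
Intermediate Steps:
G = -39650 (G = -325*122 = -39650)
-144070 - G = -144070 - 1*(-39650) = -144070 + 39650 = -104420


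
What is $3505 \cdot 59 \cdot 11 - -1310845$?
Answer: $3585590$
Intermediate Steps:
$3505 \cdot 59 \cdot 11 - -1310845 = 3505 \cdot 649 + 1310845 = 2274745 + 1310845 = 3585590$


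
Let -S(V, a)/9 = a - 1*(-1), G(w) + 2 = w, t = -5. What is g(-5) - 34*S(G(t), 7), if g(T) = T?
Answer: 2443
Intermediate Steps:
G(w) = -2 + w
S(V, a) = -9 - 9*a (S(V, a) = -9*(a - 1*(-1)) = -9*(a + 1) = -9*(1 + a) = -9 - 9*a)
g(-5) - 34*S(G(t), 7) = -5 - 34*(-9 - 9*7) = -5 - 34*(-9 - 63) = -5 - 34*(-72) = -5 + 2448 = 2443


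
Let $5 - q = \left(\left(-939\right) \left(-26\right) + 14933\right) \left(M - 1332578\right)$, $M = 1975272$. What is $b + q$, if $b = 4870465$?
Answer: $-25283210348$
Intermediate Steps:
$q = -25288080813$ ($q = 5 - \left(\left(-939\right) \left(-26\right) + 14933\right) \left(1975272 - 1332578\right) = 5 - \left(24414 + 14933\right) 642694 = 5 - 39347 \cdot 642694 = 5 - 25288080818 = -25288080813$)
$b + q = 4870465 - 25288080813 = -25283210348$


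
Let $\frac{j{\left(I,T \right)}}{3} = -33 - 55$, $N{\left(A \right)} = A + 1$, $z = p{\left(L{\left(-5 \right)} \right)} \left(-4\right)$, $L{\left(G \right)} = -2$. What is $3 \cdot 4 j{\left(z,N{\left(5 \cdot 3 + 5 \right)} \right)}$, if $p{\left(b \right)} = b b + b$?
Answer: $-3168$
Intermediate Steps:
$p{\left(b \right)} = b + b^{2}$ ($p{\left(b \right)} = b^{2} + b = b + b^{2}$)
$z = -8$ ($z = - 2 \left(1 - 2\right) \left(-4\right) = \left(-2\right) \left(-1\right) \left(-4\right) = 2 \left(-4\right) = -8$)
$N{\left(A \right)} = 1 + A$
$j{\left(I,T \right)} = -264$ ($j{\left(I,T \right)} = 3 \left(-33 - 55\right) = 3 \left(-88\right) = -264$)
$3 \cdot 4 j{\left(z,N{\left(5 \cdot 3 + 5 \right)} \right)} = 3 \cdot 4 \left(-264\right) = 12 \left(-264\right) = -3168$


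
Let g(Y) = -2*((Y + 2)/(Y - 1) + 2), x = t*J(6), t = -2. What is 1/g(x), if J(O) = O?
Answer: -13/72 ≈ -0.18056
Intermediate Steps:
x = -12 (x = -2*6 = -12)
g(Y) = -4 - 2*(2 + Y)/(-1 + Y) (g(Y) = -2*((2 + Y)/(-1 + Y) + 2) = -2*(2 + (2 + Y)/(-1 + Y)) = -4 - 2*(2 + Y)/(-1 + Y))
1/g(x) = 1/(-6*(-12)/(-1 - 12)) = 1/(-6*(-12)/(-13)) = 1/(-6*(-12)*(-1/13)) = 1/(-72/13) = -13/72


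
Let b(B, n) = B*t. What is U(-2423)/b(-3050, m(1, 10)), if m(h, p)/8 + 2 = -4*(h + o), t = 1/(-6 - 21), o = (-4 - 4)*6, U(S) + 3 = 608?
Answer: 3267/610 ≈ 5.3557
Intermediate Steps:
U(S) = 605 (U(S) = -3 + 608 = 605)
o = -48 (o = -8*6 = -48)
t = -1/27 (t = 1/(-27) = -1/27 ≈ -0.037037)
m(h, p) = 1520 - 32*h (m(h, p) = -16 + 8*(-4*(h - 48)) = -16 + 8*(-4*(-48 + h)) = -16 + 8*(192 - 4*h) = -16 + (1536 - 32*h) = 1520 - 32*h)
b(B, n) = -B/27 (b(B, n) = B*(-1/27) = -B/27)
U(-2423)/b(-3050, m(1, 10)) = 605/((-1/27*(-3050))) = 605/(3050/27) = 605*(27/3050) = 3267/610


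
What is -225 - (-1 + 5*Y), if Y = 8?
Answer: -264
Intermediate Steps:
-225 - (-1 + 5*Y) = -225 - (-1 + 5*8) = -225 - (-1 + 40) = -225 - 1*39 = -225 - 39 = -264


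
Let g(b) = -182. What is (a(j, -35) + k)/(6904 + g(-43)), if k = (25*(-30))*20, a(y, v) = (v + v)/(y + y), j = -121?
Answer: -1814965/813362 ≈ -2.2314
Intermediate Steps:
a(y, v) = v/y (a(y, v) = (2*v)/((2*y)) = (2*v)*(1/(2*y)) = v/y)
k = -15000 (k = -750*20 = -15000)
(a(j, -35) + k)/(6904 + g(-43)) = (-35/(-121) - 15000)/(6904 - 182) = (-35*(-1/121) - 15000)/6722 = (35/121 - 15000)*(1/6722) = -1814965/121*1/6722 = -1814965/813362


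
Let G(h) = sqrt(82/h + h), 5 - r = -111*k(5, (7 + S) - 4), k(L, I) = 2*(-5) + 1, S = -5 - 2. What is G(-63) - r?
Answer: 994 + I*sqrt(28357)/21 ≈ 994.0 + 8.0188*I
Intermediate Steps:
S = -7
k(L, I) = -9 (k(L, I) = -10 + 1 = -9)
r = -994 (r = 5 - (-111)*(-9) = 5 - 1*999 = 5 - 999 = -994)
G(h) = sqrt(h + 82/h)
G(-63) - r = sqrt(-63 + 82/(-63)) - 1*(-994) = sqrt(-63 + 82*(-1/63)) + 994 = sqrt(-63 - 82/63) + 994 = sqrt(-4051/63) + 994 = I*sqrt(28357)/21 + 994 = 994 + I*sqrt(28357)/21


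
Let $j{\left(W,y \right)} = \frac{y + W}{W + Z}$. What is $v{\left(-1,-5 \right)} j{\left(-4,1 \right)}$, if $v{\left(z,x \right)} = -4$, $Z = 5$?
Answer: $12$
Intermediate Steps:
$j{\left(W,y \right)} = \frac{W + y}{5 + W}$ ($j{\left(W,y \right)} = \frac{y + W}{W + 5} = \frac{W + y}{5 + W}$)
$v{\left(-1,-5 \right)} j{\left(-4,1 \right)} = - 4 \frac{-4 + 1}{5 - 4} = - 4 \cdot 1^{-1} \left(-3\right) = - 4 \cdot 1 \left(-3\right) = \left(-4\right) \left(-3\right) = 12$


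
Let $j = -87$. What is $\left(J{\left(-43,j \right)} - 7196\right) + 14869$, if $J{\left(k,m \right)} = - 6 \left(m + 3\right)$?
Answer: $8177$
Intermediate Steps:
$J{\left(k,m \right)} = -18 - 6 m$ ($J{\left(k,m \right)} = - 6 \left(3 + m\right) = -18 - 6 m$)
$\left(J{\left(-43,j \right)} - 7196\right) + 14869 = \left(\left(-18 - -522\right) - 7196\right) + 14869 = \left(\left(-18 + 522\right) - 7196\right) + 14869 = \left(504 - 7196\right) + 14869 = -6692 + 14869 = 8177$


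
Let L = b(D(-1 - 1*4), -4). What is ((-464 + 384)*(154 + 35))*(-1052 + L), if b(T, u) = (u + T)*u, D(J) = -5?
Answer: 15361920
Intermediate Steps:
b(T, u) = u*(T + u) (b(T, u) = (T + u)*u = u*(T + u))
L = 36 (L = -4*(-5 - 4) = -4*(-9) = 36)
((-464 + 384)*(154 + 35))*(-1052 + L) = ((-464 + 384)*(154 + 35))*(-1052 + 36) = -80*189*(-1016) = -15120*(-1016) = 15361920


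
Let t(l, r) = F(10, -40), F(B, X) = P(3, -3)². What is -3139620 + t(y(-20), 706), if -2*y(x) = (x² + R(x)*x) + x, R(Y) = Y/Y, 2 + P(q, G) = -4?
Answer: -3139584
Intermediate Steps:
P(q, G) = -6 (P(q, G) = -2 - 4 = -6)
R(Y) = 1
y(x) = -x - x²/2 (y(x) = -((x² + 1*x) + x)/2 = -((x² + x) + x)/2 = -((x + x²) + x)/2 = -(x² + 2*x)/2 = -x - x²/2)
F(B, X) = 36 (F(B, X) = (-6)² = 36)
t(l, r) = 36
-3139620 + t(y(-20), 706) = -3139620 + 36 = -3139584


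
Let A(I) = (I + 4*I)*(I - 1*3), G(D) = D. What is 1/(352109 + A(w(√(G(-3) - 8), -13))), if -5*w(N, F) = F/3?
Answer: 45/15844489 ≈ 2.8401e-6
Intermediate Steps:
w(N, F) = -F/15 (w(N, F) = -F/(5*3) = -F/15)
A(I) = 5*I*(-3 + I) (A(I) = (5*I)*(I - 3) = (5*I)*(-3 + I) = 5*I*(-3 + I))
1/(352109 + A(w(√(G(-3) - 8), -13))) = 1/(352109 + 5*(-1/15*(-13))*(-3 - 1/15*(-13))) = 1/(352109 + 5*(13/15)*(-3 + 13/15)) = 1/(352109 + 5*(13/15)*(-32/15)) = 1/(352109 - 416/45) = 1/(15844489/45) = 45/15844489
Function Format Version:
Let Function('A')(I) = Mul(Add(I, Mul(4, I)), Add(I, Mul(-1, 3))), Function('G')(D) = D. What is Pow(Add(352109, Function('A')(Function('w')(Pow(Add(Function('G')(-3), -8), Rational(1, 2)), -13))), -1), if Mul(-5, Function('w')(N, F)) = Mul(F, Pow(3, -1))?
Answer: Rational(45, 15844489) ≈ 2.8401e-6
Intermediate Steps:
Function('w')(N, F) = Mul(Rational(-1, 15), F) (Function('w')(N, F) = Mul(Rational(-1, 5), Mul(F, Pow(3, -1))) = Mul(Rational(-1, 5), Mul(F, Rational(1, 3))) = Mul(Rational(-1, 5), Mul(Rational(1, 3), F)) = Mul(Rational(-1, 15), F))
Function('A')(I) = Mul(5, I, Add(-3, I)) (Function('A')(I) = Mul(Mul(5, I), Add(I, -3)) = Mul(Mul(5, I), Add(-3, I)) = Mul(5, I, Add(-3, I)))
Pow(Add(352109, Function('A')(Function('w')(Pow(Add(Function('G')(-3), -8), Rational(1, 2)), -13))), -1) = Pow(Add(352109, Mul(5, Mul(Rational(-1, 15), -13), Add(-3, Mul(Rational(-1, 15), -13)))), -1) = Pow(Add(352109, Mul(5, Rational(13, 15), Add(-3, Rational(13, 15)))), -1) = Pow(Add(352109, Mul(5, Rational(13, 15), Rational(-32, 15))), -1) = Pow(Add(352109, Rational(-416, 45)), -1) = Pow(Rational(15844489, 45), -1) = Rational(45, 15844489)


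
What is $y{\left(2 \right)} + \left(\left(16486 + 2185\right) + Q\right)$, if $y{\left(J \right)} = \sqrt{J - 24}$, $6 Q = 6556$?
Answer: $\frac{59291}{3} + i \sqrt{22} \approx 19764.0 + 4.6904 i$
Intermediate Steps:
$Q = \frac{3278}{3}$ ($Q = \frac{1}{6} \cdot 6556 = \frac{3278}{3} \approx 1092.7$)
$y{\left(J \right)} = \sqrt{-24 + J}$
$y{\left(2 \right)} + \left(\left(16486 + 2185\right) + Q\right) = \sqrt{-24 + 2} + \left(\left(16486 + 2185\right) + \frac{3278}{3}\right) = \sqrt{-22} + \left(18671 + \frac{3278}{3}\right) = i \sqrt{22} + \frac{59291}{3} = \frac{59291}{3} + i \sqrt{22}$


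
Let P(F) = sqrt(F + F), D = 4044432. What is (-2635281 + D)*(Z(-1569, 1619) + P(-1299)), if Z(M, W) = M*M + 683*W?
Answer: 5027199740238 + 1409151*I*sqrt(2598) ≈ 5.0272e+12 + 7.1825e+7*I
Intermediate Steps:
P(F) = sqrt(2)*sqrt(F) (P(F) = sqrt(2*F) = sqrt(2)*sqrt(F))
Z(M, W) = M**2 + 683*W
(-2635281 + D)*(Z(-1569, 1619) + P(-1299)) = (-2635281 + 4044432)*(((-1569)**2 + 683*1619) + sqrt(2)*sqrt(-1299)) = 1409151*((2461761 + 1105777) + sqrt(2)*(I*sqrt(1299))) = 1409151*(3567538 + I*sqrt(2598)) = 5027199740238 + 1409151*I*sqrt(2598)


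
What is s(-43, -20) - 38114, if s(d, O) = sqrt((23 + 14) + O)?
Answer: -38114 + sqrt(17) ≈ -38110.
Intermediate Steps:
s(d, O) = sqrt(37 + O)
s(-43, -20) - 38114 = sqrt(37 - 20) - 38114 = sqrt(17) - 38114 = -38114 + sqrt(17)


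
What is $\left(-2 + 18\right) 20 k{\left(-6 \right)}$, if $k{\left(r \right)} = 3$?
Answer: $960$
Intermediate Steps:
$\left(-2 + 18\right) 20 k{\left(-6 \right)} = \left(-2 + 18\right) 20 \cdot 3 = 16 \cdot 20 \cdot 3 = 320 \cdot 3 = 960$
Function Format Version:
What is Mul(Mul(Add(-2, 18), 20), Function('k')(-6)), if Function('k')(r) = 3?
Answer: 960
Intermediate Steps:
Mul(Mul(Add(-2, 18), 20), Function('k')(-6)) = Mul(Mul(Add(-2, 18), 20), 3) = Mul(Mul(16, 20), 3) = Mul(320, 3) = 960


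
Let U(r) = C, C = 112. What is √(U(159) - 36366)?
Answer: I*√36254 ≈ 190.4*I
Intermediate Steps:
U(r) = 112
√(U(159) - 36366) = √(112 - 36366) = √(-36254) = I*√36254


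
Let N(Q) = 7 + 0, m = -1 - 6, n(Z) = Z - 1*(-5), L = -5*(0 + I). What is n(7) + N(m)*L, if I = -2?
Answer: 82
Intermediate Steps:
L = 10 (L = -5*(0 - 2) = -5*(-2) = 10)
n(Z) = 5 + Z (n(Z) = Z + 5 = 5 + Z)
m = -7
N(Q) = 7
n(7) + N(m)*L = (5 + 7) + 7*10 = 12 + 70 = 82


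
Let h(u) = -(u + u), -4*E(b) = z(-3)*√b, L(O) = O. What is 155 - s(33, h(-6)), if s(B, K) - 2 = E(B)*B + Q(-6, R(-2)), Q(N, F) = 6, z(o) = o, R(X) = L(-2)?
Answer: 147 - 99*√33/4 ≈ 4.8221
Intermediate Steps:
R(X) = -2
E(b) = 3*√b/4 (E(b) = -(-3)*√b/4 = 3*√b/4)
h(u) = -2*u
s(B, K) = 8 + 3*B^(3/2)/4 (s(B, K) = 2 + ((3*√B/4)*B + 6) = 2 + (3*B^(3/2)/4 + 6) = 2 + (6 + 3*B^(3/2)/4) = 8 + 3*B^(3/2)/4)
155 - s(33, h(-6)) = 155 - (8 + 3*33^(3/2)/4) = 155 - (8 + 3*(33*√33)/4) = 155 - (8 + 99*√33/4) = 155 + (-8 - 99*√33/4) = 147 - 99*√33/4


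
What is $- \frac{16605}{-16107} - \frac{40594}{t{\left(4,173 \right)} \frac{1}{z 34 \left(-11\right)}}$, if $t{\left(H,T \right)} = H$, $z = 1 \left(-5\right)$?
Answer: $- \frac{101891238920}{5369} \approx -1.8978 \cdot 10^{7}$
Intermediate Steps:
$z = -5$
$- \frac{16605}{-16107} - \frac{40594}{t{\left(4,173 \right)} \frac{1}{z 34 \left(-11\right)}} = - \frac{16605}{-16107} - \frac{40594}{4 \frac{1}{\left(-5\right) 34 \left(-11\right)}} = \left(-16605\right) \left(- \frac{1}{16107}\right) - \frac{40594}{4 \frac{1}{\left(-170\right) \left(-11\right)}} = \frac{5535}{5369} - \frac{40594}{4 \cdot \frac{1}{1870}} = \frac{5535}{5369} - \frac{40594}{\frac{2}{935}} = \frac{5535}{5369} - 18977695 = - \frac{101891238920}{5369}$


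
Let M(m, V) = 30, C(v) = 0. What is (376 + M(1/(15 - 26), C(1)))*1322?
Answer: 536732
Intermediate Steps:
(376 + M(1/(15 - 26), C(1)))*1322 = (376 + 30)*1322 = 406*1322 = 536732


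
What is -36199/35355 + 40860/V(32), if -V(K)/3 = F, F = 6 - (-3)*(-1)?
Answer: -160547899/35355 ≈ -4541.0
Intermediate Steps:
F = 3 (F = 6 - 1*3 = 6 - 3 = 3)
V(K) = -9 (V(K) = -3*3 = -9)
-36199/35355 + 40860/V(32) = -36199/35355 + 40860/(-9) = -36199*1/35355 + 40860*(-⅑) = -36199/35355 - 4540 = -160547899/35355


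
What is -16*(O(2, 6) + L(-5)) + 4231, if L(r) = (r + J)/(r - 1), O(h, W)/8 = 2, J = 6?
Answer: 11933/3 ≈ 3977.7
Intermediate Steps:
O(h, W) = 16 (O(h, W) = 8*2 = 16)
L(r) = (6 + r)/(-1 + r) (L(r) = (r + 6)/(r - 1) = (6 + r)/(-1 + r))
-16*(O(2, 6) + L(-5)) + 4231 = -16*(16 + (6 - 5)/(-1 - 5)) + 4231 = -16*(16 + 1/(-6)) + 4231 = -16*(16 - ⅙*1) + 4231 = -16*(16 - ⅙) + 4231 = -16*95/6 + 4231 = -760/3 + 4231 = 11933/3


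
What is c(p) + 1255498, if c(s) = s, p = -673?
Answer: 1254825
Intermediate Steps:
c(p) + 1255498 = -673 + 1255498 = 1254825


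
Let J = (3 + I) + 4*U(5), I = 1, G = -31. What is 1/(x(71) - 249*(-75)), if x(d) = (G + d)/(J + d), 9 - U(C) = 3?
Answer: 99/1848865 ≈ 5.3546e-5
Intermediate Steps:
U(C) = 6 (U(C) = 9 - 1*3 = 9 - 3 = 6)
J = 28 (J = (3 + 1) + 4*6 = 4 + 24 = 28)
x(d) = (-31 + d)/(28 + d)
1/(x(71) - 249*(-75)) = 1/((-31 + 71)/(28 + 71) - 249*(-75)) = 1/(40/99 + 18675) = 1/(1848865/99) = 99/1848865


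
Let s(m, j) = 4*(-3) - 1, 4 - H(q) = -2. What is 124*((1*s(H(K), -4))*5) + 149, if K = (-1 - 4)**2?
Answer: -7911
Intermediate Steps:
K = 25 (K = (-5)**2 = 25)
H(q) = 6 (H(q) = 4 - 1*(-2) = 4 + 2 = 6)
s(m, j) = -13 (s(m, j) = -12 - 1 = -13)
124*((1*s(H(K), -4))*5) + 149 = 124*((1*(-13))*5) + 149 = 124*(-13*5) + 149 = 124*(-65) + 149 = -8060 + 149 = -7911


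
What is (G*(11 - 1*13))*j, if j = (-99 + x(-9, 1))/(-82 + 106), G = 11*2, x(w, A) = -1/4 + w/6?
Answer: 4433/24 ≈ 184.71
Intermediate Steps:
x(w, A) = -¼ + w/6 (x(w, A) = -1*¼ + w*(⅙) = -¼ + w/6)
G = 22
j = -403/96 (j = (-99 + (-¼ + (⅙)*(-9)))/(-82 + 106) = (-99 + (-¼ - 3/2))/24 = (-99 - 7/4)*(1/24) = -403/4*1/24 = -403/96 ≈ -4.1979)
(G*(11 - 1*13))*j = (22*(11 - 1*13))*(-403/96) = (22*(11 - 13))*(-403/96) = (22*(-2))*(-403/96) = -44*(-403/96) = 4433/24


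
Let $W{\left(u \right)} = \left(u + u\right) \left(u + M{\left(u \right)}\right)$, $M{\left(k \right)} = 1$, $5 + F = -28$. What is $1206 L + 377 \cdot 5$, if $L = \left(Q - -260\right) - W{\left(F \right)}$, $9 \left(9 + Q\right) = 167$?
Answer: $-2220103$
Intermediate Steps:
$F = -33$ ($F = -5 - 28 = -33$)
$W{\left(u \right)} = 2 u \left(1 + u\right)$ ($W{\left(u \right)} = \left(u + u\right) \left(u + 1\right) = 2 u \left(1 + u\right)$)
$Q = \frac{86}{9}$ ($Q = -9 + \frac{1}{9} \cdot 167 = -9 + \frac{167}{9} = \frac{86}{9} \approx 9.5556$)
$L = - \frac{16582}{9}$ ($L = \left(\frac{86}{9} - -260\right) - 2 \left(-33\right) \left(1 - 33\right) = \left(\frac{86}{9} + 260\right) - 2 \left(-33\right) \left(-32\right) = \frac{2426}{9} - 2112 = - \frac{16582}{9} \approx -1842.4$)
$1206 L + 377 \cdot 5 = 1206 \left(- \frac{16582}{9}\right) + 377 \cdot 5 = -2221988 + 1885 = -2220103$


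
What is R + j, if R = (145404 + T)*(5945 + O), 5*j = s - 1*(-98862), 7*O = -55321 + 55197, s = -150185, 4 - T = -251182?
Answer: 82274219189/35 ≈ 2.3507e+9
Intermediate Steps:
T = 251186 (T = 4 - 1*(-251182) = 4 + 251182 = 251186)
O = -124/7 (O = (-55321 + 55197)/7 = (⅐)*(-124) = -124/7 ≈ -17.714)
j = -51323/5 (j = (-150185 - 1*(-98862))/5 = (-150185 + 98862)/5 = (⅕)*(-51323) = -51323/5 ≈ -10265.)
R = 16454915690/7 (R = (145404 + 251186)*(5945 - 124/7) = 396590*(41491/7) = 16454915690/7 ≈ 2.3507e+9)
R + j = 16454915690/7 - 51323/5 = 82274219189/35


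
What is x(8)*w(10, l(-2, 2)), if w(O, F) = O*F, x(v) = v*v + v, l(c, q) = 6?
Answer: 4320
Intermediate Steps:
x(v) = v + v**2 (x(v) = v**2 + v = v + v**2)
w(O, F) = F*O
x(8)*w(10, l(-2, 2)) = (8*(1 + 8))*(6*10) = (8*9)*60 = 72*60 = 4320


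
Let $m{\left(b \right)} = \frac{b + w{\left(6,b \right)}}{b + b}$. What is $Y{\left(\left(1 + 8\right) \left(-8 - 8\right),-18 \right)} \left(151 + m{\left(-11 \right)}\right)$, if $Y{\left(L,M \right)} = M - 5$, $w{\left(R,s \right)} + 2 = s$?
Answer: $- \frac{38479}{11} \approx -3498.1$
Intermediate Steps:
$w{\left(R,s \right)} = -2 + s$
$Y{\left(L,M \right)} = -5 + M$
$m{\left(b \right)} = \frac{-2 + 2 b}{2 b}$ ($m{\left(b \right)} = \frac{b + \left(-2 + b\right)}{b + b} = \frac{-2 + 2 b}{2 b}$)
$Y{\left(\left(1 + 8\right) \left(-8 - 8\right),-18 \right)} \left(151 + m{\left(-11 \right)}\right) = \left(-5 - 18\right) \left(151 + \frac{-1 - 11}{-11}\right) = - 23 \left(151 - - \frac{12}{11}\right) = - 23 \left(151 + \frac{12}{11}\right) = \left(-23\right) \frac{1673}{11} = - \frac{38479}{11}$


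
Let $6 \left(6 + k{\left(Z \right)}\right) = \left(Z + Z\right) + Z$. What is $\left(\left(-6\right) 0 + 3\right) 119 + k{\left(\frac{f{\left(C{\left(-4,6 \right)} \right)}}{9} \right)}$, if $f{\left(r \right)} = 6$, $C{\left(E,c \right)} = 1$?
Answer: $\frac{1054}{3} \approx 351.33$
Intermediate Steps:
$k{\left(Z \right)} = -6 + \frac{Z}{2}$ ($k{\left(Z \right)} = -6 + \frac{\left(Z + Z\right) + Z}{6} = -6 + \frac{2 Z + Z}{6} = -6 + \frac{3 Z}{6} = -6 + \frac{Z}{2}$)
$\left(\left(-6\right) 0 + 3\right) 119 + k{\left(\frac{f{\left(C{\left(-4,6 \right)} \right)}}{9} \right)} = \left(\left(-6\right) 0 + 3\right) 119 - \left(6 - \frac{6 \cdot \frac{1}{9}}{2}\right) = \left(0 + 3\right) 119 - \left(6 - \frac{6 \cdot \frac{1}{9}}{2}\right) = 3 \cdot 119 + \left(-6 + \frac{1}{2} \cdot \frac{2}{3}\right) = 357 + \left(-6 + \frac{1}{3}\right) = 357 - \frac{17}{3} = \frac{1054}{3}$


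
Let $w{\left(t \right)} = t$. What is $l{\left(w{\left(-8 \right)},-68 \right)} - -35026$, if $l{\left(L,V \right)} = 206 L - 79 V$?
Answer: $38750$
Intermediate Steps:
$l{\left(L,V \right)} = - 79 V + 206 L$
$l{\left(w{\left(-8 \right)},-68 \right)} - -35026 = \left(\left(-79\right) \left(-68\right) + 206 \left(-8\right)\right) - -35026 = \left(5372 - 1648\right) + 35026 = 3724 + 35026 = 38750$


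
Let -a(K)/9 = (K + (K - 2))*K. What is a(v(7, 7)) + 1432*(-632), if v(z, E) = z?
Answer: -905780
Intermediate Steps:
a(K) = -9*K*(-2 + 2*K) (a(K) = -9*(K + (K - 2))*K = -9*(K + (-2 + K))*K = -9*(-2 + 2*K)*K = -9*K*(-2 + 2*K))
a(v(7, 7)) + 1432*(-632) = 18*7*(1 - 1*7) + 1432*(-632) = 18*7*(1 - 7) - 905024 = 18*7*(-6) - 905024 = -756 - 905024 = -905780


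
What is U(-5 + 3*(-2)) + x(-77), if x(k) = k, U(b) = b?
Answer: -88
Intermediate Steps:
U(-5 + 3*(-2)) + x(-77) = (-5 + 3*(-2)) - 77 = (-5 - 6) - 77 = -11 - 77 = -88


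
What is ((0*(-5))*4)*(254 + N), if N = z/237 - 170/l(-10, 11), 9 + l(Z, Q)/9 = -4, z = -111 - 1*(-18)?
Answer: 0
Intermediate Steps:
z = -93 (z = -111 + 18 = -93)
l(Z, Q) = -117 (l(Z, Q) = -81 + 9*(-4) = -81 - 36 = -117)
N = 9803/9243 (N = -93/237 - 170/(-117) = -93*1/237 - 170*(-1/117) = -31/79 + 170/117 = 9803/9243 ≈ 1.0606)
((0*(-5))*4)*(254 + N) = ((0*(-5))*4)*(254 + 9803/9243) = (0*4)*(2357525/9243) = 0*(2357525/9243) = 0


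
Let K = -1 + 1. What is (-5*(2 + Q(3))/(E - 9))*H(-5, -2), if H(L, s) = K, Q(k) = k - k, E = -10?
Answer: 0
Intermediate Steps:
Q(k) = 0
K = 0
H(L, s) = 0
(-5*(2 + Q(3))/(E - 9))*H(-5, -2) = -5*(2 + 0)/(-10 - 9)*0 = -10/(-19)*0 = -10*(-1)/19*0 = -5*(-2/19)*0 = (10/19)*0 = 0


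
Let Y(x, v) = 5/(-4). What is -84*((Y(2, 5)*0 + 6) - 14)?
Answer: 672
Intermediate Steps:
Y(x, v) = -5/4 (Y(x, v) = 5*(-1/4) = -5/4)
-84*((Y(2, 5)*0 + 6) - 14) = -84*((-5/4*0 + 6) - 14) = -84*((0 + 6) - 14) = -84*(6 - 14) = -84*(-8) = 672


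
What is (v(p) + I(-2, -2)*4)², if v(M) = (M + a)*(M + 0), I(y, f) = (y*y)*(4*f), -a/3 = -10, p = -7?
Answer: 83521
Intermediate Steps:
a = 30 (a = -3*(-10) = 30)
I(y, f) = 4*f*y² (I(y, f) = y²*(4*f) = 4*f*y²)
v(M) = M*(30 + M) (v(M) = (M + 30)*(M + 0) = (30 + M)*M = M*(30 + M))
(v(p) + I(-2, -2)*4)² = (-7*(30 - 7) + (4*(-2)*(-2)²)*4)² = (-7*23 + (4*(-2)*4)*4)² = (-161 - 32*4)² = (-161 - 128)² = (-289)² = 83521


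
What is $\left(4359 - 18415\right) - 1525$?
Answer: $-15581$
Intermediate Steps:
$\left(4359 - 18415\right) - 1525 = -14056 - 1525 = -15581$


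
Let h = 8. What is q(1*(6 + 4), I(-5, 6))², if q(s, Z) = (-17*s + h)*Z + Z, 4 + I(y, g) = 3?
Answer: 25921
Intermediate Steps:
I(y, g) = -1 (I(y, g) = -4 + 3 = -1)
q(s, Z) = Z + Z*(8 - 17*s) (q(s, Z) = (-17*s + 8)*Z + Z = (8 - 17*s)*Z + Z = Z*(8 - 17*s) + Z = Z + Z*(8 - 17*s))
q(1*(6 + 4), I(-5, 6))² = (-(9 - 17*(6 + 4)))² = (-(9 - 17*10))² = (-(9 - 170))² = (-1*(-161))² = 161² = 25921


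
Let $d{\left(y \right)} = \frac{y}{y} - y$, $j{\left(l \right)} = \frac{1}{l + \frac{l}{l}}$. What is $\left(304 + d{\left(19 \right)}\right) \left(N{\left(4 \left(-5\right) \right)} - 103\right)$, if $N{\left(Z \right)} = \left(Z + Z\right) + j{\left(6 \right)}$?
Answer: $- \frac{286000}{7} \approx -40857.0$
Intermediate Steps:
$j{\left(l \right)} = \frac{1}{1 + l}$ ($j{\left(l \right)} = \frac{1}{l + 1} = \frac{1}{1 + l}$)
$d{\left(y \right)} = 1 - y$
$N{\left(Z \right)} = \frac{1}{7} + 2 Z$ ($N{\left(Z \right)} = \left(Z + Z\right) + \frac{1}{1 + 6} = 2 Z + \frac{1}{7} = \frac{1}{7} + 2 Z$)
$\left(304 + d{\left(19 \right)}\right) \left(N{\left(4 \left(-5\right) \right)} - 103\right) = \left(304 + \left(1 - 19\right)\right) \left(\left(\frac{1}{7} + 2 \cdot 4 \left(-5\right)\right) - 103\right) = \left(304 + \left(1 - 19\right)\right) \left(\left(\frac{1}{7} + 2 \left(-20\right)\right) - 103\right) = \left(304 - 18\right) \left(\left(\frac{1}{7} - 40\right) - 103\right) = 286 \left(- \frac{279}{7} - 103\right) = 286 \left(- \frac{1000}{7}\right) = - \frac{286000}{7}$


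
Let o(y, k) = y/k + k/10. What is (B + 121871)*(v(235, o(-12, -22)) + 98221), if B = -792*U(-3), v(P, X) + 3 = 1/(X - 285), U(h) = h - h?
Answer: 188717844689643/15766 ≈ 1.1970e+10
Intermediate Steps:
U(h) = 0
o(y, k) = k/10 + y/k (o(y, k) = y/k + k*(1/10) = y/k + k/10 = k/10 + y/k)
v(P, X) = -3 + 1/(-285 + X) (v(P, X) = -3 + 1/(X - 285) = -3 + 1/(-285 + X))
B = 0 (B = -792*0 = 0)
(B + 121871)*(v(235, o(-12, -22)) + 98221) = (0 + 121871)*((856 - 3*((1/10)*(-22) - 12/(-22)))/(-285 + ((1/10)*(-22) - 12/(-22))) + 98221) = 121871*((856 - 3*(-11/5 - 12*(-1/22)))/(-285 + (-11/5 - 12*(-1/22))) + 98221) = 121871*((856 - 3*(-11/5 + 6/11))/(-285 + (-11/5 + 6/11)) + 98221) = 121871*((856 - 3*(-91/55))/(-285 - 91/55) + 98221) = 121871*((856 + 273/55)/(-15766/55) + 98221) = 121871*(-55/15766*47353/55 + 98221) = 121871*(-47353/15766 + 98221) = 121871*(1548504933/15766) = 188717844689643/15766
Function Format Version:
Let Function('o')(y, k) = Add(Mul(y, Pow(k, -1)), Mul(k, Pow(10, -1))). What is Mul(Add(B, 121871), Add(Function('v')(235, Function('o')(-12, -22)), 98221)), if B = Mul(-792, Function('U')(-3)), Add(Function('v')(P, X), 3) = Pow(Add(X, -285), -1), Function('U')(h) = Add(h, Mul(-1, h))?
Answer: Rational(188717844689643, 15766) ≈ 1.1970e+10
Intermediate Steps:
Function('U')(h) = 0
Function('o')(y, k) = Add(Mul(Rational(1, 10), k), Mul(y, Pow(k, -1))) (Function('o')(y, k) = Add(Mul(y, Pow(k, -1)), Mul(k, Rational(1, 10))) = Add(Mul(y, Pow(k, -1)), Mul(Rational(1, 10), k)) = Add(Mul(Rational(1, 10), k), Mul(y, Pow(k, -1))))
Function('v')(P, X) = Add(-3, Pow(Add(-285, X), -1)) (Function('v')(P, X) = Add(-3, Pow(Add(X, -285), -1)) = Add(-3, Pow(Add(-285, X), -1)))
B = 0 (B = Mul(-792, 0) = 0)
Mul(Add(B, 121871), Add(Function('v')(235, Function('o')(-12, -22)), 98221)) = Mul(Add(0, 121871), Add(Mul(Pow(Add(-285, Add(Mul(Rational(1, 10), -22), Mul(-12, Pow(-22, -1)))), -1), Add(856, Mul(-3, Add(Mul(Rational(1, 10), -22), Mul(-12, Pow(-22, -1)))))), 98221)) = Mul(121871, Add(Mul(Pow(Add(-285, Add(Rational(-11, 5), Mul(-12, Rational(-1, 22)))), -1), Add(856, Mul(-3, Add(Rational(-11, 5), Mul(-12, Rational(-1, 22)))))), 98221)) = Mul(121871, Add(Mul(Pow(Add(-285, Add(Rational(-11, 5), Rational(6, 11))), -1), Add(856, Mul(-3, Add(Rational(-11, 5), Rational(6, 11))))), 98221)) = Mul(121871, Add(Mul(Pow(Add(-285, Rational(-91, 55)), -1), Add(856, Mul(-3, Rational(-91, 55)))), 98221)) = Mul(121871, Add(Mul(Pow(Rational(-15766, 55), -1), Add(856, Rational(273, 55))), 98221)) = Mul(121871, Add(Mul(Rational(-55, 15766), Rational(47353, 55)), 98221)) = Mul(121871, Add(Rational(-47353, 15766), 98221)) = Mul(121871, Rational(1548504933, 15766)) = Rational(188717844689643, 15766)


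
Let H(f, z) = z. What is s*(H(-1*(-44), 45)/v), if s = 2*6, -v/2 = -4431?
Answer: 90/1477 ≈ 0.060934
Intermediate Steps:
v = 8862 (v = -2*(-4431) = 8862)
s = 12
s*(H(-1*(-44), 45)/v) = 12*(45/8862) = 12*(45*(1/8862)) = 12*(15/2954) = 90/1477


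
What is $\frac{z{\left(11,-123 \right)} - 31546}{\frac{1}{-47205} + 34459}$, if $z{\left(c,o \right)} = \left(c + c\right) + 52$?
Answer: $- \frac{742817880}{813318547} \approx -0.91332$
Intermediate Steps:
$z{\left(c,o \right)} = 52 + 2 c$ ($z{\left(c,o \right)} = 2 c + 52 = 52 + 2 c$)
$\frac{z{\left(11,-123 \right)} - 31546}{\frac{1}{-47205} + 34459} = \frac{\left(52 + 2 \cdot 11\right) - 31546}{\frac{1}{-47205} + 34459} = \frac{\left(52 + 22\right) - 31546}{- \frac{1}{47205} + 34459} = \frac{74 - 31546}{\frac{1626637094}{47205}} = \left(-31472\right) \frac{47205}{1626637094} = - \frac{742817880}{813318547}$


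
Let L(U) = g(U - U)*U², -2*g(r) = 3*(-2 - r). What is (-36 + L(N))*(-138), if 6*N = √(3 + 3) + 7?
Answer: 8671/2 - 161*√6 ≈ 3941.1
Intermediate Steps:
g(r) = 3 + 3*r/2 (g(r) = -3*(-2 - r)/2 = -(-6 - 3*r)/2 = 3 + 3*r/2)
N = 7/6 + √6/6 (N = (√(3 + 3) + 7)/6 = (√6 + 7)/6 = (7 + √6)/6 = 7/6 + √6/6 ≈ 1.5749)
L(U) = 3*U² (L(U) = (3 + 3*(U - U)/2)*U² = (3 + (3/2)*0)*U² = (3 + 0)*U² = 3*U²)
(-36 + L(N))*(-138) = (-36 + 3*(7/6 + √6/6)²)*(-138) = 4968 - 414*(7/6 + √6/6)²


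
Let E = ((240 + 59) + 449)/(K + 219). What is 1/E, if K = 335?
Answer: 277/374 ≈ 0.74064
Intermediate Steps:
E = 374/277 (E = ((240 + 59) + 449)/(335 + 219) = (299 + 449)/554 = 748*(1/554) = 374/277 ≈ 1.3502)
1/E = 1/(374/277) = 277/374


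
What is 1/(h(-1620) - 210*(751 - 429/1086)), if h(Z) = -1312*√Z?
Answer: -38251997/6706264631223 + 85964864*I*√5/100593969468345 ≈ -5.7039e-6 + 1.9109e-6*I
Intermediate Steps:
1/(h(-1620) - 210*(751 - 429/1086)) = 1/(-23616*I*√5 - 210*(751 - 429/1086)) = 1/(-23616*I*√5 - 210*(751 - 429*1/1086)) = 1/(-23616*I*√5 - 210*(751 - 143/362)) = 1/(-23616*I*√5 - 210*271719/362) = 1/(-23616*I*√5 - 28530495/181) = 1/(-28530495/181 - 23616*I*√5)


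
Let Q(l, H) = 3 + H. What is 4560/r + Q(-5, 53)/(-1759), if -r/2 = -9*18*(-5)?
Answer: -135196/47493 ≈ -2.8466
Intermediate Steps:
r = -1620 (r = -2*(-9*18)*(-5) = -(-324)*(-5) = -2*810 = -1620)
4560/r + Q(-5, 53)/(-1759) = 4560/(-1620) + (3 + 53)/(-1759) = 4560*(-1/1620) + 56*(-1/1759) = -76/27 - 56/1759 = -135196/47493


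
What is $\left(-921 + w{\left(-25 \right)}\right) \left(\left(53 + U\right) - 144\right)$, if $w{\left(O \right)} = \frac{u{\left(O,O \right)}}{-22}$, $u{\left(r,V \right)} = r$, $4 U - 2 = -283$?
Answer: $\frac{13052865}{88} \approx 1.4833 \cdot 10^{5}$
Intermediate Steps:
$U = - \frac{281}{4}$ ($U = \frac{1}{2} + \frac{1}{4} \left(-283\right) = \frac{1}{2} - \frac{283}{4} = - \frac{281}{4} \approx -70.25$)
$w{\left(O \right)} = - \frac{O}{22}$ ($w{\left(O \right)} = \frac{O}{-22} = O \left(- \frac{1}{22}\right) = - \frac{O}{22}$)
$\left(-921 + w{\left(-25 \right)}\right) \left(\left(53 + U\right) - 144\right) = \left(-921 - - \frac{25}{22}\right) \left(\left(53 - \frac{281}{4}\right) - 144\right) = \left(-921 + \frac{25}{22}\right) \left(- \frac{69}{4} - 144\right) = \left(- \frac{20237}{22}\right) \left(- \frac{645}{4}\right) = \frac{13052865}{88}$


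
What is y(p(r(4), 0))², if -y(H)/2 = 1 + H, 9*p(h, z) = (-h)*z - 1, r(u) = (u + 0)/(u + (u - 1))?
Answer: 256/81 ≈ 3.1605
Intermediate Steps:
r(u) = u/(-1 + 2*u) (r(u) = u/(u + (-1 + u)) = u/(-1 + 2*u))
p(h, z) = -⅑ - h*z/9 (p(h, z) = ((-h)*z - 1)/9 = (-h*z - 1)/9 = (-1 - h*z)/9 = -⅑ - h*z/9)
y(H) = -2 - 2*H (y(H) = -2*(1 + H) = -2 - 2*H)
y(p(r(4), 0))² = (-2 - 2*(-⅑ - ⅑*4/(-1 + 2*4)*0))² = (-2 - 2*(-⅑ - ⅑*4/(-1 + 8)*0))² = (-2 - 2*(-⅑ - ⅑*4/7*0))² = (-2 - 2*(-⅑ + 0))² = (-2 - 2*(-⅑))² = (-2 + 2/9)² = (-16/9)² = 256/81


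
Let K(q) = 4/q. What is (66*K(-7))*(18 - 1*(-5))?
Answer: -6072/7 ≈ -867.43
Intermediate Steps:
(66*K(-7))*(18 - 1*(-5)) = (66*(4/(-7)))*(18 - 1*(-5)) = (66*(4*(-⅐)))*(18 + 5) = (66*(-4/7))*23 = -264/7*23 = -6072/7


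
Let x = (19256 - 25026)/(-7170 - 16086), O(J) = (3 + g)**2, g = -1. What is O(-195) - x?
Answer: 43627/11628 ≈ 3.7519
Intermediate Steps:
O(J) = 4 (O(J) = (3 - 1)**2 = 2**2 = 4)
x = 2885/11628 (x = -5770/(-23256) = -5770*(-1/23256) = 2885/11628 ≈ 0.24811)
O(-195) - x = 4 - 1*2885/11628 = 4 - 2885/11628 = 43627/11628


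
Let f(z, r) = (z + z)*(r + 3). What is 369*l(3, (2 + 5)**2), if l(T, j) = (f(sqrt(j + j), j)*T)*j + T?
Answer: 1107 + 39488904*sqrt(2) ≈ 5.5847e+7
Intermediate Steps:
f(z, r) = 2*z*(3 + r) (f(z, r) = (2*z)*(3 + r) = 2*z*(3 + r))
l(T, j) = T + 2*T*sqrt(2)*j**(3/2)*(3 + j) (l(T, j) = ((2*sqrt(j + j)*(3 + j))*T)*j + T = ((2*sqrt(2*j)*(3 + j))*T)*j + T = ((2*(sqrt(2)*sqrt(j))*(3 + j))*T)*j + T = ((2*sqrt(2)*sqrt(j)*(3 + j))*T)*j + T = (2*T*sqrt(2)*sqrt(j)*(3 + j))*j + T = 2*T*sqrt(2)*j**(3/2)*(3 + j) + T = T + 2*T*sqrt(2)*j**(3/2)*(3 + j))
369*l(3, (2 + 5)**2) = 369*(3*(1 + 2*sqrt(2)*((2 + 5)**2)**(3/2)*(3 + (2 + 5)**2))) = 369*(3*(1 + 2*sqrt(2)*(7**2)**(3/2)*(3 + 7**2))) = 369*(3*(1 + 2*sqrt(2)*49**(3/2)*(3 + 49))) = 369*(3*(1 + 2*sqrt(2)*343*52)) = 369*(3*(1 + 35672*sqrt(2))) = 369*(3 + 107016*sqrt(2)) = 1107 + 39488904*sqrt(2)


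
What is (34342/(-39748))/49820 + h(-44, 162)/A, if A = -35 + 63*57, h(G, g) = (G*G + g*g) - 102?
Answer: 6950150887241/880219062520 ≈ 7.8959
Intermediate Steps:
h(G, g) = -102 + G² + g² (h(G, g) = (G² + g²) - 102 = -102 + G² + g²)
A = 3556 (A = -35 + 3591 = 3556)
(34342/(-39748))/49820 + h(-44, 162)/A = (34342/(-39748))/49820 + (-102 + (-44)² + 162²)/3556 = (34342*(-1/39748))*(1/49820) + (-102 + 1936 + 26244)*(1/3556) = -17171/19874*1/49820 + 28078*(1/3556) = -17171/990122680 + 14039/1778 = 6950150887241/880219062520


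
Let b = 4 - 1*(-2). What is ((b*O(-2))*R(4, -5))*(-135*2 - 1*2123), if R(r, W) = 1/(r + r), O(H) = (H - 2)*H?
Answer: -14358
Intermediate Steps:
O(H) = H*(-2 + H) (O(H) = (-2 + H)*H = H*(-2 + H))
R(r, W) = 1/(2*r)
b = 6 (b = 4 + 2 = 6)
((b*O(-2))*R(4, -5))*(-135*2 - 1*2123) = ((6*(-2*(-2 - 2)))*((1/2)/4))*(-135*2 - 1*2123) = ((6*(-2*(-4)))*((1/2)*(1/4)))*(-270 - 2123) = ((6*8)*(1/8))*(-2393) = (48*(1/8))*(-2393) = 6*(-2393) = -14358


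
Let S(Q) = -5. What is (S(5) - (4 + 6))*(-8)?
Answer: 120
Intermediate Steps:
(S(5) - (4 + 6))*(-8) = (-5 - (4 + 6))*(-8) = (-5 - 1*10)*(-8) = (-5 - 10)*(-8) = -15*(-8) = 120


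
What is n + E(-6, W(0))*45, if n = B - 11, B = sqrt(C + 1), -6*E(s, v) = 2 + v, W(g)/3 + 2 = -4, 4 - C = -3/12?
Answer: 109 + sqrt(21)/2 ≈ 111.29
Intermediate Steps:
C = 17/4 (C = 4 - (-3)/12 = 4 - 1*(-1/4) = 4 + 1/4 = 17/4 ≈ 4.2500)
W(g) = -18 (W(g) = -6 + 3*(-4) = -6 - 12 = -18)
E(s, v) = -1/3 - v/6 (E(s, v) = -(2 + v)/6 = -1/3 - v/6)
B = sqrt(21)/2 (B = sqrt(17/4 + 1) = sqrt(21/4) = sqrt(21)/2 ≈ 2.2913)
n = -11 + sqrt(21)/2 (n = sqrt(21)/2 - 11 = -11 + sqrt(21)/2 ≈ -8.7087)
n + E(-6, W(0))*45 = (-11 + sqrt(21)/2) + (-1/3 - 1/6*(-18))*45 = (-11 + sqrt(21)/2) + (-1/3 + 3)*45 = (-11 + sqrt(21)/2) + (8/3)*45 = (-11 + sqrt(21)/2) + 120 = 109 + sqrt(21)/2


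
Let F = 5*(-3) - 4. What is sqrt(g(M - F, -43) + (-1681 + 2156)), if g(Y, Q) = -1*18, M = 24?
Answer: sqrt(457) ≈ 21.378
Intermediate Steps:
F = -19 (F = -15 - 4 = -19)
g(Y, Q) = -18
sqrt(g(M - F, -43) + (-1681 + 2156)) = sqrt(-18 + (-1681 + 2156)) = sqrt(-18 + 475) = sqrt(457)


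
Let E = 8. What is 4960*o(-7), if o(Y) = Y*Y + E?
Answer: 282720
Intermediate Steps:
o(Y) = 8 + Y² (o(Y) = Y*Y + 8 = Y² + 8 = 8 + Y²)
4960*o(-7) = 4960*(8 + (-7)²) = 4960*(8 + 49) = 4960*57 = 282720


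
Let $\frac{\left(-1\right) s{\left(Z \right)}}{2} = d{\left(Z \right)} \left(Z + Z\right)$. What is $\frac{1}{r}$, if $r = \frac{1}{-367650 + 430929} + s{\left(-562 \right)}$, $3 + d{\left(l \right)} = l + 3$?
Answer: $- \frac{63279}{79945169903} \approx -7.9153 \cdot 10^{-7}$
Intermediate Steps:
$d{\left(l \right)} = l$ ($d{\left(l \right)} = -3 + \left(l + 3\right) = -3 + \left(3 + l\right) = l$)
$s{\left(Z \right)} = - 4 Z^{2}$ ($s{\left(Z \right)} = - 2 Z \left(Z + Z\right) = - 2 Z 2 Z = - 2 \cdot 2 Z^{2} = - 4 Z^{2}$)
$r = - \frac{79945169903}{63279}$ ($r = \frac{1}{-367650 + 430929} - 4 \left(-562\right)^{2} = \frac{1}{63279} - 1263376 = - \frac{79945169903}{63279} \approx -1.2634 \cdot 10^{6}$)
$\frac{1}{r} = \frac{1}{- \frac{79945169903}{63279}} = - \frac{63279}{79945169903}$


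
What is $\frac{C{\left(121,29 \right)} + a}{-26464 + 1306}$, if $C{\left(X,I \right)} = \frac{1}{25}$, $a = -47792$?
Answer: $\frac{1194799}{628950} \approx 1.8997$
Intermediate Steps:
$C{\left(X,I \right)} = \frac{1}{25}$
$\frac{C{\left(121,29 \right)} + a}{-26464 + 1306} = \frac{\frac{1}{25} - 47792}{-26464 + 1306} = - \frac{1194799}{25 \left(-25158\right)} = \left(- \frac{1194799}{25}\right) \left(- \frac{1}{25158}\right) = \frac{1194799}{628950}$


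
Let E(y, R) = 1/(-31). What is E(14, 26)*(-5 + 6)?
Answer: -1/31 ≈ -0.032258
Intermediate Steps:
E(y, R) = -1/31
E(14, 26)*(-5 + 6) = -(-5 + 6)/31 = -1/31*1 = -1/31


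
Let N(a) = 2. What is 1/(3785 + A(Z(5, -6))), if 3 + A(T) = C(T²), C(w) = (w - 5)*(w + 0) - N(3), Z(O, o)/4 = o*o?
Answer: 1/429881796 ≈ 2.3262e-9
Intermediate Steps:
Z(O, o) = 4*o² (Z(O, o) = 4*(o*o) = 4*o²)
C(w) = -2 + w*(-5 + w) (C(w) = (w - 5)*(w + 0) - 1*2 = (-5 + w)*w - 2 = w*(-5 + w) - 2 = -2 + w*(-5 + w))
A(T) = -5 + T⁴ - 5*T² (A(T) = -3 + (-2 + (T²)² - 5*T²) = -3 + (-2 + T⁴ - 5*T²) = -5 + T⁴ - 5*T²)
1/(3785 + A(Z(5, -6))) = 1/(3785 + (-5 + (4*(-6)²)⁴ - 5*(4*(-6)²)²)) = 1/(3785 + (-5 + (4*36)⁴ - 5*(4*36)²)) = 1/(3785 + (-5 + 144⁴ - 5*144²)) = 1/(3785 + (-5 + 429981696 - 5*20736)) = 1/(3785 + (-5 + 429981696 - 103680)) = 1/(3785 + 429878011) = 1/429881796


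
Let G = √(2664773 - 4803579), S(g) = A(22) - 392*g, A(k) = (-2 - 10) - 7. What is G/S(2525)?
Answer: -I*√2138806/989819 ≈ -0.0014775*I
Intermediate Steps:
A(k) = -19 (A(k) = -12 - 7 = -19)
S(g) = -19 - 392*g
G = I*√2138806 (G = √(-2138806) = I*√2138806 ≈ 1462.5*I)
G/S(2525) = (I*√2138806)/(-19 - 392*2525) = (I*√2138806)/(-19 - 989800) = (I*√2138806)/(-989819) = (I*√2138806)*(-1/989819) = -I*√2138806/989819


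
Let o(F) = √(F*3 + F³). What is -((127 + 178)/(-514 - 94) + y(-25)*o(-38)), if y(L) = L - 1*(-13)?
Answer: 305/608 + 12*I*√54986 ≈ 0.50165 + 2813.9*I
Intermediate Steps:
y(L) = 13 + L (y(L) = L + 13 = 13 + L)
o(F) = √(F³ + 3*F) (o(F) = √(3*F + F³) = √(F³ + 3*F))
-((127 + 178)/(-514 - 94) + y(-25)*o(-38)) = -((127 + 178)/(-514 - 94) + (13 - 25)*√(-38*(3 + (-38)²))) = -(305/(-608) - 12*I*√38*√(3 + 1444)) = -(305*(-1/608) - 12*I*√54986) = -(-305/608 - 12*I*√54986) = 305/608 + 12*I*√54986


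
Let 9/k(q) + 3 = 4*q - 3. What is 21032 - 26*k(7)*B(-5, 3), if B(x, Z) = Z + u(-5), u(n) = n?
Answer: 231586/11 ≈ 21053.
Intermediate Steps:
k(q) = 9/(-6 + 4*q) (k(q) = 9/(-3 + (4*q - 3)) = 9/(-3 + (-3 + 4*q)) = 9/(-6 + 4*q))
B(x, Z) = -5 + Z (B(x, Z) = Z - 5 = -5 + Z)
21032 - 26*k(7)*B(-5, 3) = 21032 - 26*(9/(2*(-3 + 2*7)))*(-5 + 3) = 21032 - 26*(9/(2*(-3 + 14)))*(-2) = 21032 - 26*((9/2)/11)*(-2) = 21032 - 26*((9/2)*(1/11))*(-2) = 21032 - 26*(9/22)*(-2) = 21032 - 117*(-2)/11 = 21032 - 1*(-234/11) = 21032 + 234/11 = 231586/11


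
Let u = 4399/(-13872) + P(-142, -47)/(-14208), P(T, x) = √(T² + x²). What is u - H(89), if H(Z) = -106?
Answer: 1466033/13872 - √22373/14208 ≈ 105.67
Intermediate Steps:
u = -4399/13872 - √22373/14208 (u = 4399/(-13872) + √((-142)² + (-47)²)/(-14208) = 4399*(-1/13872) + √(20164 + 2209)*(-1/14208) = -4399/13872 + √22373*(-1/14208) = -4399/13872 - √22373/14208 ≈ -0.32764)
u - H(89) = (-4399/13872 - √22373/14208) - 1*(-106) = (-4399/13872 - √22373/14208) + 106 = 1466033/13872 - √22373/14208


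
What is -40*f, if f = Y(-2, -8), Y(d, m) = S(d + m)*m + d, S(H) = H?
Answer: -3120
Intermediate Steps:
Y(d, m) = d + m*(d + m) (Y(d, m) = (d + m)*m + d = m*(d + m) + d = d + m*(d + m))
f = 78 (f = -2 - 8*(-2 - 8) = -2 - 8*(-10) = -2 + 80 = 78)
-40*f = -40*78 = -3120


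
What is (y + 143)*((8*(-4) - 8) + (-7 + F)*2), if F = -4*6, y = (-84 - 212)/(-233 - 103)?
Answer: -102731/7 ≈ -14676.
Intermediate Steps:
y = 37/42 (y = -296/(-336) = -296*(-1/336) = 37/42 ≈ 0.88095)
F = -24
(y + 143)*((8*(-4) - 8) + (-7 + F)*2) = (37/42 + 143)*((8*(-4) - 8) + (-7 - 24)*2) = 6043*((-32 - 8) - 31*2)/42 = 6043*(-40 - 62)/42 = (6043/42)*(-102) = -102731/7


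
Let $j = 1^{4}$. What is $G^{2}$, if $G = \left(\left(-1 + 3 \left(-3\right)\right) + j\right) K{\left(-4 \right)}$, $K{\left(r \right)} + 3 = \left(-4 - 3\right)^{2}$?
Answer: $171396$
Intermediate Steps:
$j = 1$
$K{\left(r \right)} = 46$ ($K{\left(r \right)} = -3 + \left(-4 - 3\right)^{2} = -3 + \left(-7\right)^{2} = -3 + 49 = 46$)
$G = -414$ ($G = \left(\left(-1 + 3 \left(-3\right)\right) + 1\right) 46 = \left(\left(-1 - 9\right) + 1\right) 46 = \left(-10 + 1\right) 46 = \left(-9\right) 46 = -414$)
$G^{2} = \left(-414\right)^{2} = 171396$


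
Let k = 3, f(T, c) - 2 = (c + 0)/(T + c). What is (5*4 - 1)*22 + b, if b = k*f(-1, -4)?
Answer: 2132/5 ≈ 426.40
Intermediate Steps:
f(T, c) = 2 + c/(T + c) (f(T, c) = 2 + (c + 0)/(T + c) = 2 + c/(T + c))
b = 42/5 (b = 3*((2*(-1) + 3*(-4))/(-1 - 4)) = 3*((-2 - 12)/(-5)) = 3*(-1/5*(-14)) = 3*(14/5) = 42/5 ≈ 8.4000)
(5*4 - 1)*22 + b = (5*4 - 1)*22 + 42/5 = (20 - 1)*22 + 42/5 = 19*22 + 42/5 = 418 + 42/5 = 2132/5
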